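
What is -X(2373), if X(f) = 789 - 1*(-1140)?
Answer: -1929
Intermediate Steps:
X(f) = 1929 (X(f) = 789 + 1140 = 1929)
-X(2373) = -1*1929 = -1929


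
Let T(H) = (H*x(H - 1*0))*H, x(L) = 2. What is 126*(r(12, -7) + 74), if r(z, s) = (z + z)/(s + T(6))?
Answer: 609084/65 ≈ 9370.5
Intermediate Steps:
T(H) = 2*H**2 (T(H) = (H*2)*H = (2*H)*H = 2*H**2)
r(z, s) = 2*z/(72 + s) (r(z, s) = (z + z)/(s + 2*6**2) = (2*z)/(s + 2*36) = (2*z)/(s + 72) = (2*z)/(72 + s) = 2*z/(72 + s))
126*(r(12, -7) + 74) = 126*(2*12/(72 - 7) + 74) = 126*(2*12/65 + 74) = 126*(2*12*(1/65) + 74) = 126*(24/65 + 74) = 126*(4834/65) = 609084/65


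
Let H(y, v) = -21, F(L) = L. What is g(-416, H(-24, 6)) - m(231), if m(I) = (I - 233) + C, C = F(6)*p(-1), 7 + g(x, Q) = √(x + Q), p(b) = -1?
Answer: 1 + I*√437 ≈ 1.0 + 20.905*I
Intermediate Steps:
g(x, Q) = -7 + √(Q + x) (g(x, Q) = -7 + √(x + Q) = -7 + √(Q + x))
C = -6 (C = 6*(-1) = -6)
m(I) = -239 + I (m(I) = (I - 233) - 6 = (-233 + I) - 6 = -239 + I)
g(-416, H(-24, 6)) - m(231) = (-7 + √(-21 - 416)) - (-239 + 231) = (-7 + √(-437)) - 1*(-8) = (-7 + I*√437) + 8 = 1 + I*√437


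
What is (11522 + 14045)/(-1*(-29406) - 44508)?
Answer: -25567/15102 ≈ -1.6930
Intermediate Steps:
(11522 + 14045)/(-1*(-29406) - 44508) = 25567/(29406 - 44508) = 25567/(-15102) = 25567*(-1/15102) = -25567/15102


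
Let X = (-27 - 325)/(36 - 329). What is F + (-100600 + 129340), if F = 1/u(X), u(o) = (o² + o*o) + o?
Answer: 10086216409/350944 ≈ 28740.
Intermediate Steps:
X = 352/293 (X = -352/(-293) = -352*(-1/293) = 352/293 ≈ 1.2014)
u(o) = o + 2*o² (u(o) = (o² + o²) + o = 2*o² + o = o + 2*o²)
F = 85849/350944 (F = 1/(352*(1 + 2*(352/293))/293) = 1/(352*(1 + 704/293)/293) = 1/((352/293)*(997/293)) = 1/(350944/85849) = 85849/350944 ≈ 0.24462)
F + (-100600 + 129340) = 85849/350944 + (-100600 + 129340) = 85849/350944 + 28740 = 10086216409/350944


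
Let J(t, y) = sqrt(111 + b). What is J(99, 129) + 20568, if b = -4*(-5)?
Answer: 20568 + sqrt(131) ≈ 20579.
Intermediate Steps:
b = 20
J(t, y) = sqrt(131) (J(t, y) = sqrt(111 + 20) = sqrt(131))
J(99, 129) + 20568 = sqrt(131) + 20568 = 20568 + sqrt(131)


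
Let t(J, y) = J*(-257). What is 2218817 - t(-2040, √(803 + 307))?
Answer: 1694537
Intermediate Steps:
t(J, y) = -257*J
2218817 - t(-2040, √(803 + 307)) = 2218817 - (-257)*(-2040) = 2218817 - 1*524280 = 2218817 - 524280 = 1694537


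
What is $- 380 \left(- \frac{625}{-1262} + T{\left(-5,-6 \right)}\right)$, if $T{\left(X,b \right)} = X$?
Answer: $\frac{1080150}{631} \approx 1711.8$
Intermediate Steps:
$- 380 \left(- \frac{625}{-1262} + T{\left(-5,-6 \right)}\right) = - 380 \left(- \frac{625}{-1262} - 5\right) = - 380 \left(\left(-625\right) \left(- \frac{1}{1262}\right) - 5\right) = - 380 \left(\frac{625}{1262} - 5\right) = \left(-380\right) \left(- \frac{5685}{1262}\right) = \frac{1080150}{631}$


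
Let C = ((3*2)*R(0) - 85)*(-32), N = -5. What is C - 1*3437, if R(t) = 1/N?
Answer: -3393/5 ≈ -678.60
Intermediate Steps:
R(t) = -⅕ (R(t) = 1/(-5) = -⅕)
C = 13792/5 (C = ((3*2)*(-⅕) - 85)*(-32) = (6*(-⅕) - 85)*(-32) = (-6/5 - 85)*(-32) = -431/5*(-32) = 13792/5 ≈ 2758.4)
C - 1*3437 = 13792/5 - 1*3437 = 13792/5 - 3437 = -3393/5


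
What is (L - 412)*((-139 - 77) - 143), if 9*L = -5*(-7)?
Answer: 1318607/9 ≈ 1.4651e+5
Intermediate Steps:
L = 35/9 (L = (-5*(-7))/9 = (1/9)*35 = 35/9 ≈ 3.8889)
(L - 412)*((-139 - 77) - 143) = (35/9 - 412)*((-139 - 77) - 143) = -3673*(-216 - 143)/9 = -3673/9*(-359) = 1318607/9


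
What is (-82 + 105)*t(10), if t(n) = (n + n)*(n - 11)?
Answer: -460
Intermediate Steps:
t(n) = 2*n*(-11 + n) (t(n) = (2*n)*(-11 + n) = 2*n*(-11 + n))
(-82 + 105)*t(10) = (-82 + 105)*(2*10*(-11 + 10)) = 23*(2*10*(-1)) = 23*(-20) = -460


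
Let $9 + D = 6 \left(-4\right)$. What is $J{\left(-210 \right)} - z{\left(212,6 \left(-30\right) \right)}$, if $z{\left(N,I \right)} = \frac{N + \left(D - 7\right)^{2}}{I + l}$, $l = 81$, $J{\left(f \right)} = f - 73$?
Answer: $- \frac{8735}{33} \approx -264.7$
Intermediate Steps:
$D = -33$ ($D = -9 + 6 \left(-4\right) = -9 - 24 = -33$)
$J{\left(f \right)} = -73 + f$ ($J{\left(f \right)} = f - 73 = -73 + f$)
$z{\left(N,I \right)} = \frac{1600 + N}{81 + I}$ ($z{\left(N,I \right)} = \frac{N + \left(-33 - 7\right)^{2}}{I + 81} = \frac{N + \left(-40\right)^{2}}{81 + I} = \frac{N + 1600}{81 + I} = \frac{1600 + N}{81 + I}$)
$J{\left(-210 \right)} - z{\left(212,6 \left(-30\right) \right)} = \left(-73 - 210\right) - \frac{1600 + 212}{81 + 6 \left(-30\right)} = -283 - \frac{1}{81 - 180} \cdot 1812 = -283 - \frac{1}{-99} \cdot 1812 = -283 - \left(- \frac{1}{99}\right) 1812 = -283 - - \frac{604}{33} = -283 + \frac{604}{33} = - \frac{8735}{33}$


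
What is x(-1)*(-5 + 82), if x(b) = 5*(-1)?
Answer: -385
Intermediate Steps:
x(b) = -5
x(-1)*(-5 + 82) = -5*(-5 + 82) = -5*77 = -385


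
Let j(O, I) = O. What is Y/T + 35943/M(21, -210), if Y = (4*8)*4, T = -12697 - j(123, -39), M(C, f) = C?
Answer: 38398881/22435 ≈ 1711.6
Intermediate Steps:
T = -12820 (T = -12697 - 1*123 = -12697 - 123 = -12820)
Y = 128 (Y = 32*4 = 128)
Y/T + 35943/M(21, -210) = 128/(-12820) + 35943/21 = 128*(-1/12820) + 35943*(1/21) = -32/3205 + 11981/7 = 38398881/22435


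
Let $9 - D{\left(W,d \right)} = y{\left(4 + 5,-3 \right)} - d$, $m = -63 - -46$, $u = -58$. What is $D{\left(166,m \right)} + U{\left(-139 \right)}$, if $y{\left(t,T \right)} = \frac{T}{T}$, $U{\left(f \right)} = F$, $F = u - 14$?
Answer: $-81$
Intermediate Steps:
$F = -72$ ($F = -58 - 14 = -72$)
$U{\left(f \right)} = -72$
$y{\left(t,T \right)} = 1$
$m = -17$ ($m = -63 + 46 = -17$)
$D{\left(W,d \right)} = 8 + d$ ($D{\left(W,d \right)} = 9 - \left(1 - d\right) = 9 + \left(-1 + d\right) = 8 + d$)
$D{\left(166,m \right)} + U{\left(-139 \right)} = \left(8 - 17\right) - 72 = -9 - 72 = -81$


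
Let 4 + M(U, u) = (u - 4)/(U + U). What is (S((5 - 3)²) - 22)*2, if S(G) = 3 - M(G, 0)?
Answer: -29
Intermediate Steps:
M(U, u) = -4 + (-4 + u)/(2*U) (M(U, u) = -4 + (u - 4)/(U + U) = -4 + (-4 + u)/((2*U)) = -4 + (-4 + u)*(1/(2*U)) = -4 + (-4 + u)/(2*U))
S(G) = 3 - (-4 - 8*G)/(2*G) (S(G) = 3 - (-4 + 0 - 8*G)/(2*G) = 3 - (-4 - 8*G)/(2*G))
(S((5 - 3)²) - 22)*2 = ((7 + 2/((5 - 3)²)) - 22)*2 = ((7 + 2/(2²)) - 22)*2 = ((7 + 2/4) - 22)*2 = ((7 + 2*(¼)) - 22)*2 = ((7 + ½) - 22)*2 = (15/2 - 22)*2 = -29/2*2 = -29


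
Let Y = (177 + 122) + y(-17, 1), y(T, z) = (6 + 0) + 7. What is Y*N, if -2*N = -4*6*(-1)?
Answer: -3744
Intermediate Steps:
y(T, z) = 13 (y(T, z) = 6 + 7 = 13)
N = -12 (N = -(-4*6)*(-1)/2 = -(-12)*(-1) = -½*24 = -12)
Y = 312 (Y = (177 + 122) + 13 = 299 + 13 = 312)
Y*N = 312*(-12) = -3744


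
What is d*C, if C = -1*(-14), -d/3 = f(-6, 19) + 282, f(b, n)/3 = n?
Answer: -14238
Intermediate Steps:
f(b, n) = 3*n
d = -1017 (d = -3*(3*19 + 282) = -3*(57 + 282) = -3*339 = -1017)
C = 14
d*C = -1017*14 = -14238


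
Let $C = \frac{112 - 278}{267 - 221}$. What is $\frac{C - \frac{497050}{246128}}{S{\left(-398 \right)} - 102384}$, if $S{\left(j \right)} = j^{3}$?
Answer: $\frac{15930387}{178736313547072} \approx 8.9128 \cdot 10^{-8}$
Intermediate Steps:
$C = - \frac{83}{23}$ ($C = - \frac{166}{46} = \left(-166\right) \frac{1}{46} = - \frac{83}{23} \approx -3.6087$)
$\frac{C - \frac{497050}{246128}}{S{\left(-398 \right)} - 102384} = \frac{- \frac{83}{23} - \frac{497050}{246128}}{\left(-398\right)^{3} - 102384} = \frac{- \frac{83}{23} - \frac{248525}{123064}}{-63044792 - 102384} = \frac{- \frac{83}{23} - \frac{248525}{123064}}{-63147176} = \left(- \frac{15930387}{2830472}\right) \left(- \frac{1}{63147176}\right) = \frac{15930387}{178736313547072}$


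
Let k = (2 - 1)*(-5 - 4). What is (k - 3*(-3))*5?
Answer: 0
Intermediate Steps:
k = -9 (k = 1*(-9) = -9)
(k - 3*(-3))*5 = (-9 - 3*(-3))*5 = (-9 + 9)*5 = 0*5 = 0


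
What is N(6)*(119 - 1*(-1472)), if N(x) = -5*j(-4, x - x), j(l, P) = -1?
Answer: 7955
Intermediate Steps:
N(x) = 5 (N(x) = -5*(-1) = 5)
N(6)*(119 - 1*(-1472)) = 5*(119 - 1*(-1472)) = 5*(119 + 1472) = 5*1591 = 7955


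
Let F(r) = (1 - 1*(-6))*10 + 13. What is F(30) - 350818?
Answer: -350735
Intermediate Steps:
F(r) = 83 (F(r) = (1 + 6)*10 + 13 = 7*10 + 13 = 70 + 13 = 83)
F(30) - 350818 = 83 - 350818 = -350735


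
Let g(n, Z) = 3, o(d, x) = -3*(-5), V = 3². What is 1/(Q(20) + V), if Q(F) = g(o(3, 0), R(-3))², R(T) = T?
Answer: 1/18 ≈ 0.055556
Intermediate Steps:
V = 9
o(d, x) = 15
Q(F) = 9 (Q(F) = 3² = 9)
1/(Q(20) + V) = 1/(9 + 9) = 1/18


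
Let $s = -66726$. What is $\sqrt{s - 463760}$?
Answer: $i \sqrt{530486} \approx 728.34 i$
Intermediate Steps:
$\sqrt{s - 463760} = \sqrt{-66726 - 463760} = \sqrt{-530486} = i \sqrt{530486}$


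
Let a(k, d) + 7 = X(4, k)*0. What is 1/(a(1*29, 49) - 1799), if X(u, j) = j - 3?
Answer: -1/1806 ≈ -0.00055371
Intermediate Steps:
X(u, j) = -3 + j
a(k, d) = -7 (a(k, d) = -7 + (-3 + k)*0 = -7 + 0 = -7)
1/(a(1*29, 49) - 1799) = 1/(-7 - 1799) = 1/(-1806) = -1/1806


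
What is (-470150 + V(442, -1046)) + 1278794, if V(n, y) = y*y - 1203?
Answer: 1901557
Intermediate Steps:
V(n, y) = -1203 + y² (V(n, y) = y² - 1203 = -1203 + y²)
(-470150 + V(442, -1046)) + 1278794 = (-470150 + (-1203 + (-1046)²)) + 1278794 = (-470150 + (-1203 + 1094116)) + 1278794 = (-470150 + 1092913) + 1278794 = 622763 + 1278794 = 1901557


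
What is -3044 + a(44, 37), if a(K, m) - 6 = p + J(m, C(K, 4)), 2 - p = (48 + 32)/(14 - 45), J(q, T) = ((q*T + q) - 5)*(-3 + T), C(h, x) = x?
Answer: -88456/31 ≈ -2853.4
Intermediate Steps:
J(q, T) = (-3 + T)*(-5 + q + T*q) (J(q, T) = ((T*q + q) - 5)*(-3 + T) = ((q + T*q) - 5)*(-3 + T) = (-5 + q + T*q)*(-3 + T) = (-3 + T)*(-5 + q + T*q))
p = 142/31 (p = 2 - (48 + 32)/(14 - 45) = 2 - 80/(-31) = 2 - 80*(-1)/31 = 2 - 1*(-80/31) = 2 + 80/31 = 142/31 ≈ 4.5806)
a(K, m) = 173/31 + 5*m (a(K, m) = 6 + (142/31 + (15 - 5*4 - 3*m + m*4² - 2*4*m)) = 6 + (142/31 + (15 - 20 - 3*m + m*16 - 8*m)) = 6 + (142/31 + (15 - 20 - 3*m + 16*m - 8*m)) = 6 + (142/31 + (-5 + 5*m)) = 6 + (-13/31 + 5*m) = 173/31 + 5*m)
-3044 + a(44, 37) = -3044 + (173/31 + 5*37) = -3044 + (173/31 + 185) = -3044 + 5908/31 = -88456/31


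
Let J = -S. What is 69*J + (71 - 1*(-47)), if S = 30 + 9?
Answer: -2573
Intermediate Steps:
S = 39
J = -39 (J = -1*39 = -39)
69*J + (71 - 1*(-47)) = 69*(-39) + (71 - 1*(-47)) = -2691 + (71 + 47) = -2691 + 118 = -2573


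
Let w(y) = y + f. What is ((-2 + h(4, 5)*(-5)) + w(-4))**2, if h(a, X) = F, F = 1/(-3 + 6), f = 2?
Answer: 289/9 ≈ 32.111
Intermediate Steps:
w(y) = 2 + y (w(y) = y + 2 = 2 + y)
F = 1/3 ≈ 0.33333
h(a, X) = 1/3
((-2 + h(4, 5)*(-5)) + w(-4))**2 = ((-2 + (1/3)*(-5)) + (2 - 4))**2 = ((-2 - 5/3) - 2)**2 = (-11/3 - 2)**2 = (-17/3)**2 = 289/9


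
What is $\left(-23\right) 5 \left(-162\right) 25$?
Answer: $465750$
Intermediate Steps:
$\left(-23\right) 5 \left(-162\right) 25 = \left(-115\right) \left(-162\right) 25 = 18630 \cdot 25 = 465750$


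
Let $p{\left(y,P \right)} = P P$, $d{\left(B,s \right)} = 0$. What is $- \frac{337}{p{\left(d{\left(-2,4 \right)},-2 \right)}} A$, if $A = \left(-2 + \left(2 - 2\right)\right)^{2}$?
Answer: $-337$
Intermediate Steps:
$p{\left(y,P \right)} = P^{2}$
$A = 4$ ($A = \left(-2 + 0\right)^{2} = \left(-2\right)^{2} = 4$)
$- \frac{337}{p{\left(d{\left(-2,4 \right)},-2 \right)}} A = - \frac{337}{\left(-2\right)^{2}} \cdot 4 = - \frac{337}{4} \cdot 4 = \left(-337\right) \frac{1}{4} \cdot 4 = \left(- \frac{337}{4}\right) 4 = -337$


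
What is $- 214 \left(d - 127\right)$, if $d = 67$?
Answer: $12840$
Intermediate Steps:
$- 214 \left(d - 127\right) = - 214 \left(67 - 127\right) = \left(-214\right) \left(-60\right) = 12840$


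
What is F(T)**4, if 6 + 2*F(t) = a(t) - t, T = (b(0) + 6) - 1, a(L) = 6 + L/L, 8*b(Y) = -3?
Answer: 707281/65536 ≈ 10.792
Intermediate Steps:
b(Y) = -3/8 (b(Y) = (1/8)*(-3) = -3/8)
a(L) = 7 (a(L) = 6 + 1 = 7)
T = 37/8 (T = (-3/8 + 6) - 1 = 45/8 - 1 = 37/8 ≈ 4.6250)
F(t) = 1/2 - t/2 (F(t) = -3 + (7 - t)/2 = -3 + (7/2 - t/2) = 1/2 - t/2)
F(T)**4 = (1/2 - 1/2*37/8)**4 = (1/2 - 37/16)**4 = (-29/16)**4 = 707281/65536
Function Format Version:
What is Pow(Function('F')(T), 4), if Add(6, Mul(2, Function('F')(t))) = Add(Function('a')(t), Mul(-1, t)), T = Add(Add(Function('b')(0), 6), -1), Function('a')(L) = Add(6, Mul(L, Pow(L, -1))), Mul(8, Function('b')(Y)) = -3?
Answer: Rational(707281, 65536) ≈ 10.792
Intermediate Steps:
Function('b')(Y) = Rational(-3, 8) (Function('b')(Y) = Mul(Rational(1, 8), -3) = Rational(-3, 8))
Function('a')(L) = 7 (Function('a')(L) = Add(6, 1) = 7)
T = Rational(37, 8) (T = Add(Add(Rational(-3, 8), 6), -1) = Add(Rational(45, 8), -1) = Rational(37, 8) ≈ 4.6250)
Function('F')(t) = Add(Rational(1, 2), Mul(Rational(-1, 2), t)) (Function('F')(t) = Add(-3, Mul(Rational(1, 2), Add(7, Mul(-1, t)))) = Add(-3, Add(Rational(7, 2), Mul(Rational(-1, 2), t))) = Add(Rational(1, 2), Mul(Rational(-1, 2), t)))
Pow(Function('F')(T), 4) = Pow(Add(Rational(1, 2), Mul(Rational(-1, 2), Rational(37, 8))), 4) = Pow(Add(Rational(1, 2), Rational(-37, 16)), 4) = Pow(Rational(-29, 16), 4) = Rational(707281, 65536)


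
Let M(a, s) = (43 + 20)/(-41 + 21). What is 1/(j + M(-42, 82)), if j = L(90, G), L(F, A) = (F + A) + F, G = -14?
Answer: 20/3257 ≈ 0.0061406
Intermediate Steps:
M(a, s) = -63/20 (M(a, s) = 63/(-20) = 63*(-1/20) = -63/20)
L(F, A) = A + 2*F (L(F, A) = (A + F) + F = A + 2*F)
j = 166 (j = -14 + 2*90 = -14 + 180 = 166)
1/(j + M(-42, 82)) = 1/(166 - 63/20) = 1/(3257/20) = 20/3257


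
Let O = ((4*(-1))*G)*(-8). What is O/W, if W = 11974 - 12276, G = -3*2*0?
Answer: 0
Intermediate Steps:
G = 0 (G = -6*0 = 0)
O = 0 (O = ((4*(-1))*0)*(-8) = -4*0*(-8) = 0*(-8) = 0)
W = -302
O/W = 0/(-302) = 0*(-1/302) = 0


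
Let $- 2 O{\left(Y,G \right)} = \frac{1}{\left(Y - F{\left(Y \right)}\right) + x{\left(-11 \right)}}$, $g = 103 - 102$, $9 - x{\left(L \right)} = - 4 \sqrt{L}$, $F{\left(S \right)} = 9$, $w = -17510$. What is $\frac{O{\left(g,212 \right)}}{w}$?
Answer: $\frac{1}{6198540} - \frac{i \sqrt{11}}{1549635} \approx 1.6133 \cdot 10^{-7} - 2.1403 \cdot 10^{-6} i$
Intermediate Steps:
$x{\left(L \right)} = 9 + 4 \sqrt{L}$ ($x{\left(L \right)} = 9 - - 4 \sqrt{L} = 9 + 4 \sqrt{L}$)
$g = 1$ ($g = 103 - 102 = 1$)
$O{\left(Y,G \right)} = - \frac{1}{2 \left(Y + 4 i \sqrt{11}\right)}$ ($O{\left(Y,G \right)} = - \frac{1}{2 \left(\left(Y - 9\right) + \left(9 + 4 \sqrt{-11}\right)\right)} = - \frac{1}{2 \left(\left(Y - 9\right) + \left(9 + 4 i \sqrt{11}\right)\right)} = - \frac{1}{2 \left(\left(-9 + Y\right) + \left(9 + 4 i \sqrt{11}\right)\right)} = - \frac{1}{2 \left(Y + 4 i \sqrt{11}\right)}$)
$\frac{O{\left(g,212 \right)}}{w} = \frac{\left(-1\right) \frac{1}{2 \cdot 1 + 8 i \sqrt{11}}}{-17510} = - \frac{1}{2 + 8 i \sqrt{11}} \left(- \frac{1}{17510}\right) = \frac{1}{17510 \left(2 + 8 i \sqrt{11}\right)}$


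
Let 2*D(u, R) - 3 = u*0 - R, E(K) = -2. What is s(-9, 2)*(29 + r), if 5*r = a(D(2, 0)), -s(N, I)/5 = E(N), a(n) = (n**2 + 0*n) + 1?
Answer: 593/2 ≈ 296.50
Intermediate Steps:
D(u, R) = 3/2 - R/2 (D(u, R) = 3/2 + (u*0 - R)/2 = 3/2 + (0 - R)/2 = 3/2 + (-R)/2 = 3/2 - R/2)
a(n) = 1 + n**2 (a(n) = (n**2 + 0) + 1 = n**2 + 1 = 1 + n**2)
s(N, I) = 10 (s(N, I) = -5*(-2) = 10)
r = 13/20 (r = (1 + (3/2 - 1/2*0)**2)/5 = (1 + (3/2 + 0)**2)/5 = (1 + (3/2)**2)/5 = (1 + 9/4)/5 = (1/5)*(13/4) = 13/20 ≈ 0.65000)
s(-9, 2)*(29 + r) = 10*(29 + 13/20) = 10*(593/20) = 593/2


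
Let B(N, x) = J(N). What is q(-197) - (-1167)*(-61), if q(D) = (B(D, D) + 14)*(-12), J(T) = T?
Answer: -68991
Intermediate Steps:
B(N, x) = N
q(D) = -168 - 12*D (q(D) = (D + 14)*(-12) = (14 + D)*(-12) = -168 - 12*D)
q(-197) - (-1167)*(-61) = (-168 - 12*(-197)) - (-1167)*(-61) = (-168 + 2364) - 1*71187 = 2196 - 71187 = -68991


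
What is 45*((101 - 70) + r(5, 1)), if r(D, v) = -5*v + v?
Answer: 1215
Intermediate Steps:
r(D, v) = -4*v
45*((101 - 70) + r(5, 1)) = 45*((101 - 70) - 4*1) = 45*(31 - 4) = 45*27 = 1215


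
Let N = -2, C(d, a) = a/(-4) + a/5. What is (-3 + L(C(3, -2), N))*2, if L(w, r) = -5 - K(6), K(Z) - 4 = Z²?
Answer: -96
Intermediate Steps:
C(d, a) = -a/20 (C(d, a) = a*(-¼) + a*(⅕) = -a/4 + a/5 = -a/20)
K(Z) = 4 + Z²
L(w, r) = -45 (L(w, r) = -5 - (4 + 6²) = -5 - (4 + 36) = -5 - 1*40 = -5 - 40 = -45)
(-3 + L(C(3, -2), N))*2 = (-3 - 45)*2 = -48*2 = -96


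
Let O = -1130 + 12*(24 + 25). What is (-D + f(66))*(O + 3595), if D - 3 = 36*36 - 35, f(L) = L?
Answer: -3657494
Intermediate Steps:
D = 1264 (D = 3 + (36*36 - 35) = 3 + (1296 - 35) = 3 + 1261 = 1264)
O = -542 (O = -1130 + 12*49 = -1130 + 588 = -542)
(-D + f(66))*(O + 3595) = (-1*1264 + 66)*(-542 + 3595) = (-1264 + 66)*3053 = -1198*3053 = -3657494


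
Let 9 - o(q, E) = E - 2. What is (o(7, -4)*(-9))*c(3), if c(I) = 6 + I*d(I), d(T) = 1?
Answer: -1215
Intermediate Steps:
o(q, E) = 11 - E (o(q, E) = 9 - (E - 2) = 9 - (-2 + E) = 9 + (2 - E) = 11 - E)
c(I) = 6 + I (c(I) = 6 + I*1 = 6 + I)
(o(7, -4)*(-9))*c(3) = ((11 - 1*(-4))*(-9))*(6 + 3) = ((11 + 4)*(-9))*9 = (15*(-9))*9 = -135*9 = -1215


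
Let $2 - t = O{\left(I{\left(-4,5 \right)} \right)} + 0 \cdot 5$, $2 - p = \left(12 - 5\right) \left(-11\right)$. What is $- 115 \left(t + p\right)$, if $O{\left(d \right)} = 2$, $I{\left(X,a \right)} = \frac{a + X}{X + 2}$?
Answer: $-9085$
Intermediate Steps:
$I{\left(X,a \right)} = \frac{X + a}{2 + X}$
$p = 79$ ($p = 2 - \left(12 - 5\right) \left(-11\right) = 2 - 7 \left(-11\right) = 2 - -77 = 2 + 77 = 79$)
$t = 0$ ($t = 2 - \left(2 + 0 \cdot 5\right) = 2 - \left(2 + 0\right) = 2 - 2 = 0$)
$- 115 \left(t + p\right) = - 115 \left(0 + 79\right) = \left(-115\right) 79 = -9085$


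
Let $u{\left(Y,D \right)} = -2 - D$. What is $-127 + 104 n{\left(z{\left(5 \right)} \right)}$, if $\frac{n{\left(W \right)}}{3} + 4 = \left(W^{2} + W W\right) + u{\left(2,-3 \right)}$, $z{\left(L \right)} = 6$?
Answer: $21401$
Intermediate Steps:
$n{\left(W \right)} = -9 + 6 W^{2}$ ($n{\left(W \right)} = -12 + 3 \left(\left(W^{2} + W W\right) - -1\right) = -12 + 3 \left(\left(W^{2} + W^{2}\right) + \left(-2 + 3\right)\right) = -12 + 3 \left(2 W^{2} + 1\right) = -12 + 3 \left(1 + 2 W^{2}\right) = -12 + \left(3 + 6 W^{2}\right) = -9 + 6 W^{2}$)
$-127 + 104 n{\left(z{\left(5 \right)} \right)} = -127 + 104 \left(-9 + 6 \cdot 6^{2}\right) = -127 + 104 \left(-9 + 6 \cdot 36\right) = -127 + 104 \left(-9 + 216\right) = -127 + 104 \cdot 207 = -127 + 21528 = 21401$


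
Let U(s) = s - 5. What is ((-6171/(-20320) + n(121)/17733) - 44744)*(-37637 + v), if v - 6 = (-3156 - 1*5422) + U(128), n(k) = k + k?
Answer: 123838421868506617/60055760 ≈ 2.0621e+9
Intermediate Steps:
U(s) = -5 + s
n(k) = 2*k
v = -8449 (v = 6 + ((-3156 - 1*5422) + (-5 + 128)) = 6 + ((-3156 - 5422) + 123) = 6 + (-8578 + 123) = 6 - 8455 = -8449)
((-6171/(-20320) + n(121)/17733) - 44744)*(-37637 + v) = ((-6171/(-20320) + (2*121)/17733) - 44744)*(-37637 - 8449) = ((-6171*(-1/20320) + 242*(1/17733)) - 44744)*(-46086) = ((6171/20320 + 242/17733) - 44744)*(-46086) = (114347783/360334560 - 44744)*(-46086) = -16122695204857/360334560*(-46086) = 123838421868506617/60055760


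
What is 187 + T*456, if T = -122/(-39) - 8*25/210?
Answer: 107305/91 ≈ 1179.2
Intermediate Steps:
T = 198/91 (T = -122*(-1/39) - 200*1/210 = 122/39 - 20/21 = 198/91 ≈ 2.1758)
187 + T*456 = 187 + (198/91)*456 = 187 + 90288/91 = 107305/91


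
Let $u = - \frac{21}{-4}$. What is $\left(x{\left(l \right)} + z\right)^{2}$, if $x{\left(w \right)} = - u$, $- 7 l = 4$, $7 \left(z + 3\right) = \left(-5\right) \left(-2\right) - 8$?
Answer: $\frac{49729}{784} \approx 63.43$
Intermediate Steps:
$z = - \frac{19}{7}$ ($z = -3 + \frac{\left(-5\right) \left(-2\right) - 8}{7} = -3 + \frac{10 - 8}{7} = -3 + \frac{1}{7} \cdot 2 = -3 + \frac{2}{7} = - \frac{19}{7} \approx -2.7143$)
$l = - \frac{4}{7}$ ($l = \left(- \frac{1}{7}\right) 4 = - \frac{4}{7} \approx -0.57143$)
$u = \frac{21}{4}$ ($u = \left(-21\right) \left(- \frac{1}{4}\right) = \frac{21}{4} \approx 5.25$)
$x{\left(w \right)} = - \frac{21}{4}$ ($x{\left(w \right)} = \left(-1\right) \frac{21}{4} = - \frac{21}{4}$)
$\left(x{\left(l \right)} + z\right)^{2} = \left(- \frac{21}{4} - \frac{19}{7}\right)^{2} = \left(- \frac{223}{28}\right)^{2} = \frac{49729}{784}$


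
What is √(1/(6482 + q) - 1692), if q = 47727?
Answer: I*√4972137678043/54209 ≈ 41.134*I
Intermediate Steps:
√(1/(6482 + q) - 1692) = √(1/(6482 + 47727) - 1692) = √(1/54209 - 1692) = √(-91721627/54209) = I*√4972137678043/54209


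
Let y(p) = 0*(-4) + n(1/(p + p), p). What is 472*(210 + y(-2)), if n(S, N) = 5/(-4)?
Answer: 98530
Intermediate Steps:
n(S, N) = -5/4 (n(S, N) = 5*(-¼) = -5/4)
y(p) = -5/4 (y(p) = 0*(-4) - 5/4 = 0 - 5/4 = -5/4)
472*(210 + y(-2)) = 472*(210 - 5/4) = 472*(835/4) = 98530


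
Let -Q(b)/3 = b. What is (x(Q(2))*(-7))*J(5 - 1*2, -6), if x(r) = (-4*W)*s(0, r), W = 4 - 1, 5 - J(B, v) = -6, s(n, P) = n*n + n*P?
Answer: 0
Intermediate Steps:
s(n, P) = n² + P*n
J(B, v) = 11 (J(B, v) = 5 - 1*(-6) = 5 + 6 = 11)
W = 3
Q(b) = -3*b
x(r) = 0 (x(r) = (-4*3)*(0*(r + 0)) = -0*r = -12*0 = 0)
(x(Q(2))*(-7))*J(5 - 1*2, -6) = (0*(-7))*11 = 0*11 = 0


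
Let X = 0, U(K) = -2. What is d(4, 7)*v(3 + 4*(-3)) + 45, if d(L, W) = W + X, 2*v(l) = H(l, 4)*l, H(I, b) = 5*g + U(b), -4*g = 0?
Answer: 108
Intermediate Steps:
g = 0 (g = -¼*0 = 0)
H(I, b) = -2 (H(I, b) = 5*0 - 2 = 0 - 2 = -2)
v(l) = -l (v(l) = (-2*l)/2 = -l)
d(L, W) = W (d(L, W) = W + 0 = W)
d(4, 7)*v(3 + 4*(-3)) + 45 = 7*(-(3 + 4*(-3))) + 45 = 7*(-(3 - 12)) + 45 = 7*(-1*(-9)) + 45 = 7*9 + 45 = 63 + 45 = 108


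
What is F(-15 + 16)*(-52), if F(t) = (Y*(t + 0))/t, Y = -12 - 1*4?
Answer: 832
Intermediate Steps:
Y = -16 (Y = -12 - 4 = -16)
F(t) = -16 (F(t) = (-16*(t + 0))/t = (-16*t)/t = -16)
F(-15 + 16)*(-52) = -16*(-52) = 832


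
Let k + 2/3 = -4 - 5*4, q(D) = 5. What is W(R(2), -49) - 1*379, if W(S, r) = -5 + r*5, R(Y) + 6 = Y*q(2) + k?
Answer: -629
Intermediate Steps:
k = -74/3 (k = -2/3 + (-4 - 5*4) = -2/3 + (-4 - 20) = -2/3 - 24 = -74/3 ≈ -24.667)
R(Y) = -92/3 + 5*Y (R(Y) = -6 + (Y*5 - 74/3) = -6 + (5*Y - 74/3) = -6 + (-74/3 + 5*Y) = -92/3 + 5*Y)
W(S, r) = -5 + 5*r
W(R(2), -49) - 1*379 = (-5 + 5*(-49)) - 1*379 = (-5 - 245) - 379 = -250 - 379 = -629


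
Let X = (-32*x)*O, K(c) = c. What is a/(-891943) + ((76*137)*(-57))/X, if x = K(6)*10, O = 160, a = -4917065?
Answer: 169989688951/22833740800 ≈ 7.4447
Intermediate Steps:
x = 60 (x = 6*10 = 60)
X = -307200 (X = -32*60*160 = -1920*160 = -307200)
a/(-891943) + ((76*137)*(-57))/X = -4917065/(-891943) + ((76*137)*(-57))/(-307200) = -4917065*(-1/891943) + (10412*(-57))*(-1/307200) = 4917065/891943 - 593484*(-1/307200) = 4917065/891943 + 49457/25600 = 169989688951/22833740800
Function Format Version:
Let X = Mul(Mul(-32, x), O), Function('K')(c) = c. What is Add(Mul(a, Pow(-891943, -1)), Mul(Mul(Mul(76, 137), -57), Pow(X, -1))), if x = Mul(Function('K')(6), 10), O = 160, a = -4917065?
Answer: Rational(169989688951, 22833740800) ≈ 7.4447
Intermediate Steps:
x = 60 (x = Mul(6, 10) = 60)
X = -307200 (X = Mul(Mul(-32, 60), 160) = Mul(-1920, 160) = -307200)
Add(Mul(a, Pow(-891943, -1)), Mul(Mul(Mul(76, 137), -57), Pow(X, -1))) = Add(Mul(-4917065, Pow(-891943, -1)), Mul(Mul(Mul(76, 137), -57), Pow(-307200, -1))) = Add(Mul(-4917065, Rational(-1, 891943)), Mul(Mul(10412, -57), Rational(-1, 307200))) = Add(Rational(4917065, 891943), Mul(-593484, Rational(-1, 307200))) = Add(Rational(4917065, 891943), Rational(49457, 25600)) = Rational(169989688951, 22833740800)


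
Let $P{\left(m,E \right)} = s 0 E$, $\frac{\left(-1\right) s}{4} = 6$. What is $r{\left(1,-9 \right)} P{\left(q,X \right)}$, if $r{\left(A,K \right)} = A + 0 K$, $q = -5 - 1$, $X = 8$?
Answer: $0$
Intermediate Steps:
$s = -24$ ($s = \left(-4\right) 6 = -24$)
$q = -6$
$r{\left(A,K \right)} = A$ ($r{\left(A,K \right)} = A + 0 = A$)
$P{\left(m,E \right)} = 0$ ($P{\left(m,E \right)} = \left(-24\right) 0 E = 0 E = 0$)
$r{\left(1,-9 \right)} P{\left(q,X \right)} = 1 \cdot 0 = 0$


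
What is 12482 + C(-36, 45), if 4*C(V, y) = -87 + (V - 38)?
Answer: 49767/4 ≈ 12442.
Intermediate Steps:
C(V, y) = -125/4 + V/4 (C(V, y) = (-87 + (V - 38))/4 = (-87 + (-38 + V))/4 = (-125 + V)/4 = -125/4 + V/4)
12482 + C(-36, 45) = 12482 + (-125/4 + (¼)*(-36)) = 12482 + (-125/4 - 9) = 12482 - 161/4 = 49767/4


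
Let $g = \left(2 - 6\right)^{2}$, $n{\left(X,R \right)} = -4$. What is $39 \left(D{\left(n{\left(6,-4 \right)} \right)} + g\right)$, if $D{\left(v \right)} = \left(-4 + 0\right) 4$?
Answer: $0$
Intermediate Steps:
$D{\left(v \right)} = -16$ ($D{\left(v \right)} = \left(-4\right) 4 = -16$)
$g = 16$ ($g = \left(-4\right)^{2} = 16$)
$39 \left(D{\left(n{\left(6,-4 \right)} \right)} + g\right) = 39 \left(-16 + 16\right) = 39 \cdot 0 = 0$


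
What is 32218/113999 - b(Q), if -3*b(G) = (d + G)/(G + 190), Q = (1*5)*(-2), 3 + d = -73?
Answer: 3796903/30779730 ≈ 0.12336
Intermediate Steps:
d = -76 (d = -3 - 73 = -76)
Q = -10 (Q = 5*(-2) = -10)
b(G) = -(-76 + G)/(3*(190 + G)) (b(G) = -(-76 + G)/(3*(G + 190)) = -(-76 + G)/(3*(190 + G)))
32218/113999 - b(Q) = 32218/113999 - (76 - 1*(-10))/(3*(190 - 10)) = 32218*(1/113999) - (76 + 10)/(3*180) = 32218/113999 - 86/(3*180) = 32218/113999 - 1*43/270 = 32218/113999 - 43/270 = 3796903/30779730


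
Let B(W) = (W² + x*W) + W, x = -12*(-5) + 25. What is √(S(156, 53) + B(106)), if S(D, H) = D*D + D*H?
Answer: 6*√1471 ≈ 230.12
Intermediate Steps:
S(D, H) = D² + D*H
x = 85 (x = 60 + 25 = 85)
B(W) = W² + 86*W (B(W) = (W² + 85*W) + W = W² + 86*W)
√(S(156, 53) + B(106)) = √(156*(156 + 53) + 106*(86 + 106)) = √(156*209 + 106*192) = √(32604 + 20352) = √52956 = 6*√1471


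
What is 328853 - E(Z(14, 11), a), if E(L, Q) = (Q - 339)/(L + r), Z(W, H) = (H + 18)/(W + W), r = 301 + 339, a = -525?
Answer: 1967535563/5983 ≈ 3.2885e+5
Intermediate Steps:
r = 640
Z(W, H) = (18 + H)/(2*W) (Z(W, H) = (18 + H)/((2*W)) = (18 + H)*(1/(2*W)) = (18 + H)/(2*W))
E(L, Q) = (-339 + Q)/(640 + L) (E(L, Q) = (Q - 339)/(L + 640) = (-339 + Q)/(640 + L))
328853 - E(Z(14, 11), a) = 328853 - (-339 - 525)/(640 + (½)*(18 + 11)/14) = 328853 - (-864)/(640 + (½)*(1/14)*29) = 328853 - (-864)/(640 + 29/28) = 328853 - (-864)/17949/28 = 328853 - 28*(-864)/17949 = 328853 - 1*(-8064/5983) = 328853 + 8064/5983 = 1967535563/5983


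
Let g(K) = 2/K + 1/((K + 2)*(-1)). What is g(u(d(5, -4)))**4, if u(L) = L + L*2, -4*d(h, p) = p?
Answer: 2401/50625 ≈ 0.047427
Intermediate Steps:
d(h, p) = -p/4
u(L) = 3*L (u(L) = L + 2*L = 3*L)
g(K) = -1/(2 + K) + 2/K (g(K) = 2/K - 1/(2 + K) = -1/(2 + K) + 2/K)
g(u(d(5, -4)))**4 = ((4 + 3*(-1/4*(-4)))/(((3*(-1/4*(-4))))*(2 + 3*(-1/4*(-4)))))**4 = ((4 + 3*1)/(((3*1))*(2 + 3*1)))**4 = ((4 + 3)/(3*(2 + 3)))**4 = ((1/3)*7/5)**4 = ((1/3)*(1/5)*7)**4 = (7/15)**4 = 2401/50625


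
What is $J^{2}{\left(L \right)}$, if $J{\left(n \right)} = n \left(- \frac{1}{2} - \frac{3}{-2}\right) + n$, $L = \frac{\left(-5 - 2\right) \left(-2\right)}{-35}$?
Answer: $\frac{16}{25} \approx 0.64$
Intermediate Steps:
$L = - \frac{2}{5}$ ($L = \left(-5 - 2\right) \left(-2\right) \left(- \frac{1}{35}\right) = \left(-7\right) \left(-2\right) \left(- \frac{1}{35}\right) = 14 \left(- \frac{1}{35}\right) = - \frac{2}{5} \approx -0.4$)
$J{\left(n \right)} = 2 n$ ($J{\left(n \right)} = n \left(\left(-1\right) \frac{1}{2} - - \frac{3}{2}\right) + n = n \left(- \frac{1}{2} + \frac{3}{2}\right) + n = n 1 + n = n + n = 2 n$)
$J^{2}{\left(L \right)} = \left(2 \left(- \frac{2}{5}\right)\right)^{2} = \left(- \frac{4}{5}\right)^{2} = \frac{16}{25}$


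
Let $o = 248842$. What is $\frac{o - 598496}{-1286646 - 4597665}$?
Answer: $\frac{349654}{5884311} \approx 0.059421$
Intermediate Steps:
$\frac{o - 598496}{-1286646 - 4597665} = \frac{248842 - 598496}{-1286646 - 4597665} = - \frac{349654}{-5884311} = \left(-349654\right) \left(- \frac{1}{5884311}\right) = \frac{349654}{5884311}$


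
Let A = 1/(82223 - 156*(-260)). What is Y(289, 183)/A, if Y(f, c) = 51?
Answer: 6261933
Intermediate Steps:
A = 1/122783 (A = 1/(82223 + 40560) = 1/122783 ≈ 8.1444e-6)
Y(289, 183)/A = 51/(1/122783) = 51*122783 = 6261933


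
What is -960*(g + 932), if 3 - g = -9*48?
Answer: -1312320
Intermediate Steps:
g = 435 (g = 3 - (-9)*48 = 3 - 1*(-432) = 3 + 432 = 435)
-960*(g + 932) = -960*(435 + 932) = -960*1367 = -1312320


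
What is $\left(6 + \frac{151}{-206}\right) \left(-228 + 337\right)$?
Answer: $\frac{118265}{206} \approx 574.1$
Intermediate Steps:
$\left(6 + \frac{151}{-206}\right) \left(-228 + 337\right) = \left(6 + 151 \left(- \frac{1}{206}\right)\right) 109 = \left(6 - \frac{151}{206}\right) 109 = \frac{1085}{206} \cdot 109 = \frac{118265}{206}$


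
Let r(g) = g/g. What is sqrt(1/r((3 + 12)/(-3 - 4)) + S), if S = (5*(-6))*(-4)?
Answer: 11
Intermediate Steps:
r(g) = 1
S = 120 (S = -30*(-4) = 120)
sqrt(1/r((3 + 12)/(-3 - 4)) + S) = sqrt(1/1 + 120) = sqrt(1 + 120) = sqrt(121) = 11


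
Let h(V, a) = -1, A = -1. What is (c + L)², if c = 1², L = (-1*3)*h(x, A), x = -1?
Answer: 16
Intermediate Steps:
L = 3 (L = -1*3*(-1) = -3*(-1) = 3)
c = 1
(c + L)² = (1 + 3)² = 4² = 16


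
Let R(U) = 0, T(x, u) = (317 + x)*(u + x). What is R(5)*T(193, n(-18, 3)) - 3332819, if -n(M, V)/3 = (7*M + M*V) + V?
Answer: -3332819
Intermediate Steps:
n(M, V) = -21*M - 3*V - 3*M*V (n(M, V) = -3*((7*M + M*V) + V) = -3*(V + 7*M + M*V) = -21*M - 3*V - 3*M*V)
R(5)*T(193, n(-18, 3)) - 3332819 = 0*(193² + 317*(-21*(-18) - 3*3 - 3*(-18)*3) + 317*193 + (-21*(-18) - 3*3 - 3*(-18)*3)*193) - 3332819 = 0*(37249 + 317*(378 - 9 + 162) + 61181 + (378 - 9 + 162)*193) - 3332819 = 0*(37249 + 317*531 + 61181 + 531*193) - 3332819 = 0*(37249 + 168327 + 61181 + 102483) - 3332819 = 0*369240 - 3332819 = 0 - 3332819 = -3332819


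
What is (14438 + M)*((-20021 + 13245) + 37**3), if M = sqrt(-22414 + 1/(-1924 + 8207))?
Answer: 633496126 + 43877*I*sqrt(884817052563)/6283 ≈ 6.335e+8 + 6.569e+6*I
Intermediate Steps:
M = I*sqrt(884817052563)/6283 (M = sqrt(-22414 + 1/6283) = sqrt(-140827161/6283) = I*sqrt(884817052563)/6283 ≈ 149.71*I)
(14438 + M)*((-20021 + 13245) + 37**3) = (14438 + I*sqrt(884817052563)/6283)*((-20021 + 13245) + 37**3) = (14438 + I*sqrt(884817052563)/6283)*(-6776 + 50653) = (14438 + I*sqrt(884817052563)/6283)*43877 = 633496126 + 43877*I*sqrt(884817052563)/6283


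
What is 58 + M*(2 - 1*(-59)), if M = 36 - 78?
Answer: -2504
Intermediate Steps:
M = -42
58 + M*(2 - 1*(-59)) = 58 - 42*(2 - 1*(-59)) = 58 - 42*(2 + 59) = 58 - 42*61 = 58 - 2562 = -2504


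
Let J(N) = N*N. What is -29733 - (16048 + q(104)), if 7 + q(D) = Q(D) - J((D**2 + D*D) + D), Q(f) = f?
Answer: 472407818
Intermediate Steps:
J(N) = N**2
q(D) = -7 + D - (D + 2*D**2)**2 (q(D) = -7 + (D - ((D**2 + D*D) + D)**2) = -7 + (D - ((D**2 + D**2) + D)**2) = -7 + (D - (2*D**2 + D)**2) = -7 + (D - (D + 2*D**2)**2) = -7 + D - (D + 2*D**2)**2)
-29733 - (16048 + q(104)) = -29733 - (16048 + (-7 + 104 - 1*104**2*(1 + 2*104)**2)) = -29733 - (16048 + (-7 + 104 - 1*10816*(1 + 208)**2)) = -29733 - (16048 + (-7 + 104 - 1*10816*209**2)) = -29733 - (16048 + (-7 + 104 - 1*10816*43681)) = -29733 - (16048 + (-7 + 104 - 472453696)) = -29733 - (16048 - 472453599) = -29733 - 1*(-472437551) = -29733 + 472437551 = 472407818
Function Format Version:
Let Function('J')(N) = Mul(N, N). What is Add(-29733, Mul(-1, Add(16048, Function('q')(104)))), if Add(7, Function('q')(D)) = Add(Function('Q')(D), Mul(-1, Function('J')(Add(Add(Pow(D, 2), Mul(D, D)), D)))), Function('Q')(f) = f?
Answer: 472407818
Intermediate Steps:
Function('J')(N) = Pow(N, 2)
Function('q')(D) = Add(-7, D, Mul(-1, Pow(Add(D, Mul(2, Pow(D, 2))), 2))) (Function('q')(D) = Add(-7, Add(D, Mul(-1, Pow(Add(Add(Pow(D, 2), Mul(D, D)), D), 2)))) = Add(-7, Add(D, Mul(-1, Pow(Add(Add(Pow(D, 2), Pow(D, 2)), D), 2)))) = Add(-7, Add(D, Mul(-1, Pow(Add(Mul(2, Pow(D, 2)), D), 2)))) = Add(-7, Add(D, Mul(-1, Pow(Add(D, Mul(2, Pow(D, 2))), 2)))) = Add(-7, D, Mul(-1, Pow(Add(D, Mul(2, Pow(D, 2))), 2))))
Add(-29733, Mul(-1, Add(16048, Function('q')(104)))) = Add(-29733, Mul(-1, Add(16048, Add(-7, 104, Mul(-1, Pow(104, 2), Pow(Add(1, Mul(2, 104)), 2)))))) = Add(-29733, Mul(-1, Add(16048, Add(-7, 104, Mul(-1, 10816, Pow(Add(1, 208), 2)))))) = Add(-29733, Mul(-1, Add(16048, Add(-7, 104, Mul(-1, 10816, Pow(209, 2)))))) = Add(-29733, Mul(-1, Add(16048, Add(-7, 104, Mul(-1, 10816, 43681))))) = Add(-29733, Mul(-1, Add(16048, Add(-7, 104, -472453696)))) = Add(-29733, Mul(-1, Add(16048, -472453599))) = Add(-29733, Mul(-1, -472437551)) = Add(-29733, 472437551) = 472407818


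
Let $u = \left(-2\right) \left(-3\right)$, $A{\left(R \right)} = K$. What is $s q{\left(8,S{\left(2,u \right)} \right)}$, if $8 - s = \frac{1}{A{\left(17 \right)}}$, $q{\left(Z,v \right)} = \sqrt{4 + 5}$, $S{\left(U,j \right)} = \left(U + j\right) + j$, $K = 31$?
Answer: $\frac{741}{31} \approx 23.903$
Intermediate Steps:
$A{\left(R \right)} = 31$
$u = 6$
$S{\left(U,j \right)} = U + 2 j$
$q{\left(Z,v \right)} = 3$ ($q{\left(Z,v \right)} = \sqrt{9} = 3$)
$s = \frac{247}{31}$ ($s = 8 - \frac{1}{31} = \frac{247}{31} \approx 7.9677$)
$s q{\left(8,S{\left(2,u \right)} \right)} = \frac{247}{31} \cdot 3 = \frac{741}{31}$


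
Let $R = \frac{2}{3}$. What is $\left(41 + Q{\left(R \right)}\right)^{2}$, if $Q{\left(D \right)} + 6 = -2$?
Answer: $1089$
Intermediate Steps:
$R = \frac{2}{3}$ ($R = 2 \cdot \frac{1}{3} = \frac{2}{3} \approx 0.66667$)
$Q{\left(D \right)} = -8$ ($Q{\left(D \right)} = -6 - 2 = -8$)
$\left(41 + Q{\left(R \right)}\right)^{2} = \left(41 - 8\right)^{2} = 33^{2} = 1089$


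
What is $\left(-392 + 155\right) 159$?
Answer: $-37683$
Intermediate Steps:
$\left(-392 + 155\right) 159 = \left(-237\right) 159 = -37683$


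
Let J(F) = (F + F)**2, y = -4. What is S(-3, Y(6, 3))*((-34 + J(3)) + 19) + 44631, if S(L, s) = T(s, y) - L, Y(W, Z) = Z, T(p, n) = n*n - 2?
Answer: 44988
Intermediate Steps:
T(p, n) = -2 + n**2 (T(p, n) = n**2 - 2 = -2 + n**2)
J(F) = 4*F**2 (J(F) = (2*F)**2 = 4*F**2)
S(L, s) = 14 - L (S(L, s) = (-2 + (-4)**2) - L = (-2 + 16) - L = 14 - L)
S(-3, Y(6, 3))*((-34 + J(3)) + 19) + 44631 = (14 - 1*(-3))*((-34 + 4*3**2) + 19) + 44631 = (14 + 3)*((-34 + 4*9) + 19) + 44631 = 17*((-34 + 36) + 19) + 44631 = 17*(2 + 19) + 44631 = 17*21 + 44631 = 357 + 44631 = 44988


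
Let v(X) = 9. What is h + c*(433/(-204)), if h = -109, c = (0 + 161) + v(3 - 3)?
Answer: -2819/6 ≈ -469.83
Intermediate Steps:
c = 170 (c = (0 + 161) + 9 = 161 + 9 = 170)
h + c*(433/(-204)) = -109 + 170*(433/(-204)) = -109 + 170*(433*(-1/204)) = -109 + 170*(-433/204) = -109 - 2165/6 = -2819/6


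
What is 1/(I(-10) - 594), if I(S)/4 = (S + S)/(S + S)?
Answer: -1/590 ≈ -0.0016949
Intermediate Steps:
I(S) = 4 (I(S) = 4*((S + S)/(S + S)) = 4*((2*S)/((2*S))) = 4*((2*S)*(1/(2*S))) = 4*1 = 4)
1/(I(-10) - 594) = 1/(4 - 594) = 1/(-590) = -1/590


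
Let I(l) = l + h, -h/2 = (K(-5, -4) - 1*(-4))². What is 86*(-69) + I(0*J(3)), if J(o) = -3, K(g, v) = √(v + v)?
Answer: -5950 - 32*I*√2 ≈ -5950.0 - 45.255*I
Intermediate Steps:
K(g, v) = √2*√v (K(g, v) = √(2*v) = √2*√v)
h = -2*(4 + 2*I*√2)² (h = -2*(√2*√(-4) - 1*(-4))² = -2*(√2*(2*I) + 4)² = -2*(2*I*√2 + 4)² = -2*(4 + 2*I*√2)² ≈ -16.0 - 45.255*I)
I(l) = -16 + l - 32*I*√2 (I(l) = l + (-16 - 32*I*√2) = -16 + l - 32*I*√2)
86*(-69) + I(0*J(3)) = 86*(-69) + (-16 + 0*(-3) - 32*I*√2) = -5934 + (-16 + 0 - 32*I*√2) = -5934 + (-16 - 32*I*√2) = -5950 - 32*I*√2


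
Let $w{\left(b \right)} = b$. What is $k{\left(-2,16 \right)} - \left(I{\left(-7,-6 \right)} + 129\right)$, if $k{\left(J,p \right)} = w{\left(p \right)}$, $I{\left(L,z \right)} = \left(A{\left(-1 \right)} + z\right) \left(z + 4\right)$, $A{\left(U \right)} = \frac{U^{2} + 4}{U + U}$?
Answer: $-130$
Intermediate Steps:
$A{\left(U \right)} = \frac{4 + U^{2}}{2 U}$
$I{\left(L,z \right)} = \left(4 + z\right) \left(- \frac{5}{2} + z\right)$ ($I{\left(L,z \right)} = \left(\left(\frac{1}{2} \left(-1\right) + \frac{2}{-1}\right) + z\right) \left(z + 4\right) = \left(\left(- \frac{1}{2} + 2 \left(-1\right)\right) + z\right) \left(4 + z\right) = \left(\left(- \frac{1}{2} - 2\right) + z\right) \left(4 + z\right) = \left(- \frac{5}{2} + z\right) \left(4 + z\right) = \left(4 + z\right) \left(- \frac{5}{2} + z\right)$)
$k{\left(J,p \right)} = p$
$k{\left(-2,16 \right)} - \left(I{\left(-7,-6 \right)} + 129\right) = 16 - \left(\left(-10 + \left(-6\right)^{2} + \frac{3}{2} \left(-6\right)\right) + 129\right) = 16 - \left(\left(-10 + 36 - 9\right) + 129\right) = 16 - \left(17 + 129\right) = 16 - 146 = -130$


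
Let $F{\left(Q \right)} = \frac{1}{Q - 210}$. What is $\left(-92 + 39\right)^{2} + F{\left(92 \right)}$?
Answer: $\frac{331461}{118} \approx 2809.0$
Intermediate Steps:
$F{\left(Q \right)} = \frac{1}{-210 + Q}$
$\left(-92 + 39\right)^{2} + F{\left(92 \right)} = \left(-92 + 39\right)^{2} + \frac{1}{-210 + 92} = \left(-53\right)^{2} + \frac{1}{-118} = 2809 - \frac{1}{118} = \frac{331461}{118}$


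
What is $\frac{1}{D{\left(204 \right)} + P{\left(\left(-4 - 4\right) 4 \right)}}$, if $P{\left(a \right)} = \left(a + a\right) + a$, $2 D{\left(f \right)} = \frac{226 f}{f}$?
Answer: $\frac{1}{17} \approx 0.058824$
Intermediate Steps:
$D{\left(f \right)} = 113$ ($D{\left(f \right)} = \frac{226 f \frac{1}{f}}{2} = \frac{1}{2} \cdot 226 = 113$)
$P{\left(a \right)} = 3 a$ ($P{\left(a \right)} = 2 a + a = 3 a$)
$\frac{1}{D{\left(204 \right)} + P{\left(\left(-4 - 4\right) 4 \right)}} = \frac{1}{113 + 3 \left(-4 - 4\right) 4} = \frac{1}{113 + 3 \left(\left(-8\right) 4\right)} = \frac{1}{113 + 3 \left(-32\right)} = \frac{1}{113 - 96} = \frac{1}{17}$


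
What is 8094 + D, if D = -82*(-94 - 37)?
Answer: 18836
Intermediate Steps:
D = 10742 (D = -82*(-131) = 10742)
8094 + D = 8094 + 10742 = 18836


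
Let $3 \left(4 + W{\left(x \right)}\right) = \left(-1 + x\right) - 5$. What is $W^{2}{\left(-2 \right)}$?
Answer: $\frac{400}{9} \approx 44.444$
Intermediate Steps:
$W{\left(x \right)} = -6 + \frac{x}{3}$ ($W{\left(x \right)} = -4 + \frac{\left(-1 + x\right) - 5}{3} = -4 + \frac{-6 + x}{3} = -4 + \left(-2 + \frac{x}{3}\right) = -6 + \frac{x}{3}$)
$W^{2}{\left(-2 \right)} = \left(-6 + \frac{1}{3} \left(-2\right)\right)^{2} = \left(-6 - \frac{2}{3}\right)^{2} = \left(- \frac{20}{3}\right)^{2} = \frac{400}{9}$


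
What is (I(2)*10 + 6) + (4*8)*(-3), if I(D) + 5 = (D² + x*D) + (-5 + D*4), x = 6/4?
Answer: -40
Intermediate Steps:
x = 3/2 (x = 6*(¼) = 3/2 ≈ 1.5000)
I(D) = -10 + D² + 11*D/2 (I(D) = -5 + ((D² + 3*D/2) + (-5 + D*4)) = -5 + ((D² + 3*D/2) + (-5 + 4*D)) = -5 + (-5 + D² + 11*D/2) = -10 + D² + 11*D/2)
(I(2)*10 + 6) + (4*8)*(-3) = ((-10 + 2² + (11/2)*2)*10 + 6) + (4*8)*(-3) = ((-10 + 4 + 11)*10 + 6) + 32*(-3) = (5*10 + 6) - 96 = (50 + 6) - 96 = 56 - 96 = -40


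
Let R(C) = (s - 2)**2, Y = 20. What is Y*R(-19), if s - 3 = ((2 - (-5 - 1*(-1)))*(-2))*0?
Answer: 20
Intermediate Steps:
s = 3 (s = 3 + ((2 - (-5 - 1*(-1)))*(-2))*0 = 3 + ((2 - (-5 + 1))*(-2))*0 = 3 + ((2 - 1*(-4))*(-2))*0 = 3 + ((2 + 4)*(-2))*0 = 3 + (6*(-2))*0 = 3 - 12*0 = 3 + 0 = 3)
R(C) = 1 (R(C) = (3 - 2)**2 = 1**2 = 1)
Y*R(-19) = 20*1 = 20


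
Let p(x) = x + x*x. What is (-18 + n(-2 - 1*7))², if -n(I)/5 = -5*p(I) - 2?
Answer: 3211264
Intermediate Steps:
p(x) = x + x²
n(I) = 10 + 25*I*(1 + I) (n(I) = -5*(-5*I*(1 + I) - 2) = -5*(-2 - 5*I*(1 + I)) = 10 + 25*I*(1 + I))
(-18 + n(-2 - 1*7))² = (-18 + (10 + 25*(-2 - 1*7)*(1 + (-2 - 1*7))))² = (-18 + (10 + 25*(-2 - 7)*(1 + (-2 - 7))))² = (-18 + (10 + 25*(-9)*(1 - 9)))² = (-18 + (10 + 25*(-9)*(-8)))² = (-18 + (10 + 1800))² = (-18 + 1810)² = 1792² = 3211264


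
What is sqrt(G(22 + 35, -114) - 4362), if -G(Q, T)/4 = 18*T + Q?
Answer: 3*sqrt(402) ≈ 60.150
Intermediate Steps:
G(Q, T) = -72*T - 4*Q (G(Q, T) = -4*(18*T + Q) = -4*(Q + 18*T) = -72*T - 4*Q)
sqrt(G(22 + 35, -114) - 4362) = sqrt((-72*(-114) - 4*(22 + 35)) - 4362) = sqrt((8208 - 4*57) - 4362) = sqrt((8208 - 228) - 4362) = sqrt(7980 - 4362) = sqrt(3618) = 3*sqrt(402)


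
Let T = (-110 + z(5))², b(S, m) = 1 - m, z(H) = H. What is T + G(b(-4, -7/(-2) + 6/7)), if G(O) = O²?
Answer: 2163109/196 ≈ 11036.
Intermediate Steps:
T = 11025 (T = (-110 + 5)² = (-105)² = 11025)
T + G(b(-4, -7/(-2) + 6/7)) = 11025 + (1 - (-7/(-2) + 6/7))² = 11025 + (1 - (-7*(-½) + 6*(⅐)))² = 11025 + (1 - (7/2 + 6/7))² = 11025 + (1 - 1*61/14)² = 11025 + (1 - 61/14)² = 11025 + (-47/14)² = 11025 + 2209/196 = 2163109/196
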